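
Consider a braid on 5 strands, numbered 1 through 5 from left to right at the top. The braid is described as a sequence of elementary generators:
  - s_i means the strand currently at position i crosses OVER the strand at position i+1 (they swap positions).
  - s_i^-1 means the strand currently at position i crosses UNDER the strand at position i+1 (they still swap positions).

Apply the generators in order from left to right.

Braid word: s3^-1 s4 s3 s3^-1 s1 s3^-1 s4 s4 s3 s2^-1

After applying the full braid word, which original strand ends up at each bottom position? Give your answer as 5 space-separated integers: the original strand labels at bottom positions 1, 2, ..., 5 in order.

Answer: 2 4 1 5 3

Derivation:
Gen 1 (s3^-1): strand 3 crosses under strand 4. Perm now: [1 2 4 3 5]
Gen 2 (s4): strand 3 crosses over strand 5. Perm now: [1 2 4 5 3]
Gen 3 (s3): strand 4 crosses over strand 5. Perm now: [1 2 5 4 3]
Gen 4 (s3^-1): strand 5 crosses under strand 4. Perm now: [1 2 4 5 3]
Gen 5 (s1): strand 1 crosses over strand 2. Perm now: [2 1 4 5 3]
Gen 6 (s3^-1): strand 4 crosses under strand 5. Perm now: [2 1 5 4 3]
Gen 7 (s4): strand 4 crosses over strand 3. Perm now: [2 1 5 3 4]
Gen 8 (s4): strand 3 crosses over strand 4. Perm now: [2 1 5 4 3]
Gen 9 (s3): strand 5 crosses over strand 4. Perm now: [2 1 4 5 3]
Gen 10 (s2^-1): strand 1 crosses under strand 4. Perm now: [2 4 1 5 3]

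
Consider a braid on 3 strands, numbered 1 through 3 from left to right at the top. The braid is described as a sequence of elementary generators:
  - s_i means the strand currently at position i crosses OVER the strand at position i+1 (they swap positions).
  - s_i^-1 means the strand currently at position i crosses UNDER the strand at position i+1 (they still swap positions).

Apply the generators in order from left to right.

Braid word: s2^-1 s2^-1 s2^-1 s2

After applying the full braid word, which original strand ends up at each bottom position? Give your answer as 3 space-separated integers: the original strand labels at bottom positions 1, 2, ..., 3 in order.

Answer: 1 2 3

Derivation:
Gen 1 (s2^-1): strand 2 crosses under strand 3. Perm now: [1 3 2]
Gen 2 (s2^-1): strand 3 crosses under strand 2. Perm now: [1 2 3]
Gen 3 (s2^-1): strand 2 crosses under strand 3. Perm now: [1 3 2]
Gen 4 (s2): strand 3 crosses over strand 2. Perm now: [1 2 3]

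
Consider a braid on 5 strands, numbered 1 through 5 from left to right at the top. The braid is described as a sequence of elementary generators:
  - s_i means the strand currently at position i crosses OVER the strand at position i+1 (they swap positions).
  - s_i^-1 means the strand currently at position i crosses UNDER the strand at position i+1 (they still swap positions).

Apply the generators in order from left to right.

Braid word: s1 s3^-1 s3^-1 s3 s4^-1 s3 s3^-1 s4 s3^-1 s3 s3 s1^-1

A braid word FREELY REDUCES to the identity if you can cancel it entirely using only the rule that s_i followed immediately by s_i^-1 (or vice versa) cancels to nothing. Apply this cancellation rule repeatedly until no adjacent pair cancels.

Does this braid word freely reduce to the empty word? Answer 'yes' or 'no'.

Answer: yes

Derivation:
Gen 1 (s1): push. Stack: [s1]
Gen 2 (s3^-1): push. Stack: [s1 s3^-1]
Gen 3 (s3^-1): push. Stack: [s1 s3^-1 s3^-1]
Gen 4 (s3): cancels prior s3^-1. Stack: [s1 s3^-1]
Gen 5 (s4^-1): push. Stack: [s1 s3^-1 s4^-1]
Gen 6 (s3): push. Stack: [s1 s3^-1 s4^-1 s3]
Gen 7 (s3^-1): cancels prior s3. Stack: [s1 s3^-1 s4^-1]
Gen 8 (s4): cancels prior s4^-1. Stack: [s1 s3^-1]
Gen 9 (s3^-1): push. Stack: [s1 s3^-1 s3^-1]
Gen 10 (s3): cancels prior s3^-1. Stack: [s1 s3^-1]
Gen 11 (s3): cancels prior s3^-1. Stack: [s1]
Gen 12 (s1^-1): cancels prior s1. Stack: []
Reduced word: (empty)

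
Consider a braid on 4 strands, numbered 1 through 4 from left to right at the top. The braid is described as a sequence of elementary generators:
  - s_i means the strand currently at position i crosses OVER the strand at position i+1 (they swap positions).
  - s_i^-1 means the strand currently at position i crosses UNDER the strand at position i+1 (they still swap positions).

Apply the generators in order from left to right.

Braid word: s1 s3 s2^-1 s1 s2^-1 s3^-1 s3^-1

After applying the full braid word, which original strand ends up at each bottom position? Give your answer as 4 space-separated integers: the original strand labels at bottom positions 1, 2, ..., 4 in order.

Gen 1 (s1): strand 1 crosses over strand 2. Perm now: [2 1 3 4]
Gen 2 (s3): strand 3 crosses over strand 4. Perm now: [2 1 4 3]
Gen 3 (s2^-1): strand 1 crosses under strand 4. Perm now: [2 4 1 3]
Gen 4 (s1): strand 2 crosses over strand 4. Perm now: [4 2 1 3]
Gen 5 (s2^-1): strand 2 crosses under strand 1. Perm now: [4 1 2 3]
Gen 6 (s3^-1): strand 2 crosses under strand 3. Perm now: [4 1 3 2]
Gen 7 (s3^-1): strand 3 crosses under strand 2. Perm now: [4 1 2 3]

Answer: 4 1 2 3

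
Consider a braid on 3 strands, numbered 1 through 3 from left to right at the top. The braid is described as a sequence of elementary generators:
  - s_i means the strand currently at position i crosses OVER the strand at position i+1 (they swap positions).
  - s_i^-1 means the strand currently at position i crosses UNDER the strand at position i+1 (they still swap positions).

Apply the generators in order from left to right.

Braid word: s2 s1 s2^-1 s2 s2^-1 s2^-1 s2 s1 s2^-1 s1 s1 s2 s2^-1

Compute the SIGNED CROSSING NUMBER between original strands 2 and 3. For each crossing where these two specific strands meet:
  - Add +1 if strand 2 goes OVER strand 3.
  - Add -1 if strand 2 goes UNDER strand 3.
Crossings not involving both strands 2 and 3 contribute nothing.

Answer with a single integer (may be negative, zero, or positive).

Gen 1: 2 over 3. Both 2&3? yes. Contrib: +1. Sum: 1
Gen 2: crossing 1x3. Both 2&3? no. Sum: 1
Gen 3: crossing 1x2. Both 2&3? no. Sum: 1
Gen 4: crossing 2x1. Both 2&3? no. Sum: 1
Gen 5: crossing 1x2. Both 2&3? no. Sum: 1
Gen 6: crossing 2x1. Both 2&3? no. Sum: 1
Gen 7: crossing 1x2. Both 2&3? no. Sum: 1
Gen 8: 3 over 2. Both 2&3? yes. Contrib: -1. Sum: 0
Gen 9: crossing 3x1. Both 2&3? no. Sum: 0
Gen 10: crossing 2x1. Both 2&3? no. Sum: 0
Gen 11: crossing 1x2. Both 2&3? no. Sum: 0
Gen 12: crossing 1x3. Both 2&3? no. Sum: 0
Gen 13: crossing 3x1. Both 2&3? no. Sum: 0

Answer: 0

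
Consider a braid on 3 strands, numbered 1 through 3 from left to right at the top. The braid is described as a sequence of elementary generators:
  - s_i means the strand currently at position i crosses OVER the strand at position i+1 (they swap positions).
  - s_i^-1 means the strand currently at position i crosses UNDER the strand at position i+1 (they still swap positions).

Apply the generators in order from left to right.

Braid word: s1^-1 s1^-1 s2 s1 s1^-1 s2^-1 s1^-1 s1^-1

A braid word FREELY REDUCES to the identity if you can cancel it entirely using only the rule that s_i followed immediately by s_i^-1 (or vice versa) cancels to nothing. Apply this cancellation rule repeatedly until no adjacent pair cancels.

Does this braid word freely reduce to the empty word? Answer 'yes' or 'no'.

Answer: no

Derivation:
Gen 1 (s1^-1): push. Stack: [s1^-1]
Gen 2 (s1^-1): push. Stack: [s1^-1 s1^-1]
Gen 3 (s2): push. Stack: [s1^-1 s1^-1 s2]
Gen 4 (s1): push. Stack: [s1^-1 s1^-1 s2 s1]
Gen 5 (s1^-1): cancels prior s1. Stack: [s1^-1 s1^-1 s2]
Gen 6 (s2^-1): cancels prior s2. Stack: [s1^-1 s1^-1]
Gen 7 (s1^-1): push. Stack: [s1^-1 s1^-1 s1^-1]
Gen 8 (s1^-1): push. Stack: [s1^-1 s1^-1 s1^-1 s1^-1]
Reduced word: s1^-1 s1^-1 s1^-1 s1^-1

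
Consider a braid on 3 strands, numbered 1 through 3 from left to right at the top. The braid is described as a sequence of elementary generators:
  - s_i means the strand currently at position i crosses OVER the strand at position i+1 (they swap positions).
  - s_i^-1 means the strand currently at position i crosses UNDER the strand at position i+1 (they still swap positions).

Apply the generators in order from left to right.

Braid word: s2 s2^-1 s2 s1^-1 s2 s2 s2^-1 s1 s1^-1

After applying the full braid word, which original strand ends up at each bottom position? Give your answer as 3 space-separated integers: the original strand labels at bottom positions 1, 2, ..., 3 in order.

Gen 1 (s2): strand 2 crosses over strand 3. Perm now: [1 3 2]
Gen 2 (s2^-1): strand 3 crosses under strand 2. Perm now: [1 2 3]
Gen 3 (s2): strand 2 crosses over strand 3. Perm now: [1 3 2]
Gen 4 (s1^-1): strand 1 crosses under strand 3. Perm now: [3 1 2]
Gen 5 (s2): strand 1 crosses over strand 2. Perm now: [3 2 1]
Gen 6 (s2): strand 2 crosses over strand 1. Perm now: [3 1 2]
Gen 7 (s2^-1): strand 1 crosses under strand 2. Perm now: [3 2 1]
Gen 8 (s1): strand 3 crosses over strand 2. Perm now: [2 3 1]
Gen 9 (s1^-1): strand 2 crosses under strand 3. Perm now: [3 2 1]

Answer: 3 2 1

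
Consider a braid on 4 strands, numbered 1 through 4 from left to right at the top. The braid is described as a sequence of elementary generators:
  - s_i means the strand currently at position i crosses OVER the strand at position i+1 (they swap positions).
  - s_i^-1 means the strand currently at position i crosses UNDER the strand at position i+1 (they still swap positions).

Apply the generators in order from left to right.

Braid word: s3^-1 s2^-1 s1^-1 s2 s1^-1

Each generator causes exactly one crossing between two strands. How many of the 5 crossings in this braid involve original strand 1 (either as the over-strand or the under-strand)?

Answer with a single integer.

Answer: 2

Derivation:
Gen 1: crossing 3x4. Involves strand 1? no. Count so far: 0
Gen 2: crossing 2x4. Involves strand 1? no. Count so far: 0
Gen 3: crossing 1x4. Involves strand 1? yes. Count so far: 1
Gen 4: crossing 1x2. Involves strand 1? yes. Count so far: 2
Gen 5: crossing 4x2. Involves strand 1? no. Count so far: 2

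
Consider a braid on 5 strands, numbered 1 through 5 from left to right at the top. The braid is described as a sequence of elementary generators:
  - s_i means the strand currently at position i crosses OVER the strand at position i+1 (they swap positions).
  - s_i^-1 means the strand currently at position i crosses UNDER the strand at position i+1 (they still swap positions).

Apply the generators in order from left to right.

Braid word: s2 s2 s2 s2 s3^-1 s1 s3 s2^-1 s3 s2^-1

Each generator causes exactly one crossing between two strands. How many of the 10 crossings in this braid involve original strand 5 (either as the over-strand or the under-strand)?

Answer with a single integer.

Gen 1: crossing 2x3. Involves strand 5? no. Count so far: 0
Gen 2: crossing 3x2. Involves strand 5? no. Count so far: 0
Gen 3: crossing 2x3. Involves strand 5? no. Count so far: 0
Gen 4: crossing 3x2. Involves strand 5? no. Count so far: 0
Gen 5: crossing 3x4. Involves strand 5? no. Count so far: 0
Gen 6: crossing 1x2. Involves strand 5? no. Count so far: 0
Gen 7: crossing 4x3. Involves strand 5? no. Count so far: 0
Gen 8: crossing 1x3. Involves strand 5? no. Count so far: 0
Gen 9: crossing 1x4. Involves strand 5? no. Count so far: 0
Gen 10: crossing 3x4. Involves strand 5? no. Count so far: 0

Answer: 0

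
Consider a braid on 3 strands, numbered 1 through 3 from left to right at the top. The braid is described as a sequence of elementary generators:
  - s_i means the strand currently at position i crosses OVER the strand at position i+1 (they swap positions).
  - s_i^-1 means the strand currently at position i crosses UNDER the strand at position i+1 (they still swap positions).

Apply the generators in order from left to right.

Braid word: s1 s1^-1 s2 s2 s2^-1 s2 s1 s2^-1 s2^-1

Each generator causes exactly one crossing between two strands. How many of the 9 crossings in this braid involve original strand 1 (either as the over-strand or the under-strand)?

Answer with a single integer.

Answer: 5

Derivation:
Gen 1: crossing 1x2. Involves strand 1? yes. Count so far: 1
Gen 2: crossing 2x1. Involves strand 1? yes. Count so far: 2
Gen 3: crossing 2x3. Involves strand 1? no. Count so far: 2
Gen 4: crossing 3x2. Involves strand 1? no. Count so far: 2
Gen 5: crossing 2x3. Involves strand 1? no. Count so far: 2
Gen 6: crossing 3x2. Involves strand 1? no. Count so far: 2
Gen 7: crossing 1x2. Involves strand 1? yes. Count so far: 3
Gen 8: crossing 1x3. Involves strand 1? yes. Count so far: 4
Gen 9: crossing 3x1. Involves strand 1? yes. Count so far: 5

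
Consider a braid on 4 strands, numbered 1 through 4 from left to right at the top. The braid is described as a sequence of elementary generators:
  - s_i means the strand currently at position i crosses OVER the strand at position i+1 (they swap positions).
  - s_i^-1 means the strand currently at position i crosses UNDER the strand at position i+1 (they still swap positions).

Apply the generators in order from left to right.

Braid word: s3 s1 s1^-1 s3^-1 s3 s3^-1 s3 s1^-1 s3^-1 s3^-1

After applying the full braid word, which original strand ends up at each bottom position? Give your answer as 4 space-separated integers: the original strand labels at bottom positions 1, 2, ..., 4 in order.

Gen 1 (s3): strand 3 crosses over strand 4. Perm now: [1 2 4 3]
Gen 2 (s1): strand 1 crosses over strand 2. Perm now: [2 1 4 3]
Gen 3 (s1^-1): strand 2 crosses under strand 1. Perm now: [1 2 4 3]
Gen 4 (s3^-1): strand 4 crosses under strand 3. Perm now: [1 2 3 4]
Gen 5 (s3): strand 3 crosses over strand 4. Perm now: [1 2 4 3]
Gen 6 (s3^-1): strand 4 crosses under strand 3. Perm now: [1 2 3 4]
Gen 7 (s3): strand 3 crosses over strand 4. Perm now: [1 2 4 3]
Gen 8 (s1^-1): strand 1 crosses under strand 2. Perm now: [2 1 4 3]
Gen 9 (s3^-1): strand 4 crosses under strand 3. Perm now: [2 1 3 4]
Gen 10 (s3^-1): strand 3 crosses under strand 4. Perm now: [2 1 4 3]

Answer: 2 1 4 3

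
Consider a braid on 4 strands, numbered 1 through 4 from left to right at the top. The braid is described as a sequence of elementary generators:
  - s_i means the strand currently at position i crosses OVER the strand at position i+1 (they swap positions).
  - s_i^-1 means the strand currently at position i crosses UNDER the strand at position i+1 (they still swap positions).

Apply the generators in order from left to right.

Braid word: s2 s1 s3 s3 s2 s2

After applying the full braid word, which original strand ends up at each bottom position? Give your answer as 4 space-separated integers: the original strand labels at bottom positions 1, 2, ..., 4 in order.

Answer: 3 1 2 4

Derivation:
Gen 1 (s2): strand 2 crosses over strand 3. Perm now: [1 3 2 4]
Gen 2 (s1): strand 1 crosses over strand 3. Perm now: [3 1 2 4]
Gen 3 (s3): strand 2 crosses over strand 4. Perm now: [3 1 4 2]
Gen 4 (s3): strand 4 crosses over strand 2. Perm now: [3 1 2 4]
Gen 5 (s2): strand 1 crosses over strand 2. Perm now: [3 2 1 4]
Gen 6 (s2): strand 2 crosses over strand 1. Perm now: [3 1 2 4]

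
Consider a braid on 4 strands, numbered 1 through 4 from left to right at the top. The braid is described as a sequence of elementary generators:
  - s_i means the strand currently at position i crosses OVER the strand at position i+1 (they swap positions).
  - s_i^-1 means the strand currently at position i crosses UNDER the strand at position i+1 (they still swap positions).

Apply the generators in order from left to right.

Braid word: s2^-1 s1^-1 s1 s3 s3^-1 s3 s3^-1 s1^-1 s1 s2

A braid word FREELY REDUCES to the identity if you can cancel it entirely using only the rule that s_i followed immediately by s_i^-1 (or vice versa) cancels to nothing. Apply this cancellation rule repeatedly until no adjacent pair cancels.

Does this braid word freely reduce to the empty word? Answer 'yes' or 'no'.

Answer: yes

Derivation:
Gen 1 (s2^-1): push. Stack: [s2^-1]
Gen 2 (s1^-1): push. Stack: [s2^-1 s1^-1]
Gen 3 (s1): cancels prior s1^-1. Stack: [s2^-1]
Gen 4 (s3): push. Stack: [s2^-1 s3]
Gen 5 (s3^-1): cancels prior s3. Stack: [s2^-1]
Gen 6 (s3): push. Stack: [s2^-1 s3]
Gen 7 (s3^-1): cancels prior s3. Stack: [s2^-1]
Gen 8 (s1^-1): push. Stack: [s2^-1 s1^-1]
Gen 9 (s1): cancels prior s1^-1. Stack: [s2^-1]
Gen 10 (s2): cancels prior s2^-1. Stack: []
Reduced word: (empty)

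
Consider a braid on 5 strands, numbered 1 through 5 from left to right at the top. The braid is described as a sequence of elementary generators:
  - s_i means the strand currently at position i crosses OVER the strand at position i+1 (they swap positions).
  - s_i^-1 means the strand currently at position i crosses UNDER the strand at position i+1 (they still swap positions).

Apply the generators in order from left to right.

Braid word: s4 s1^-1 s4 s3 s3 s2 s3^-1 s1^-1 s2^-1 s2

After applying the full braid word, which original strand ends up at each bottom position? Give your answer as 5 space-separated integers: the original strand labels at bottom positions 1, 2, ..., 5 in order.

Answer: 3 2 4 1 5

Derivation:
Gen 1 (s4): strand 4 crosses over strand 5. Perm now: [1 2 3 5 4]
Gen 2 (s1^-1): strand 1 crosses under strand 2. Perm now: [2 1 3 5 4]
Gen 3 (s4): strand 5 crosses over strand 4. Perm now: [2 1 3 4 5]
Gen 4 (s3): strand 3 crosses over strand 4. Perm now: [2 1 4 3 5]
Gen 5 (s3): strand 4 crosses over strand 3. Perm now: [2 1 3 4 5]
Gen 6 (s2): strand 1 crosses over strand 3. Perm now: [2 3 1 4 5]
Gen 7 (s3^-1): strand 1 crosses under strand 4. Perm now: [2 3 4 1 5]
Gen 8 (s1^-1): strand 2 crosses under strand 3. Perm now: [3 2 4 1 5]
Gen 9 (s2^-1): strand 2 crosses under strand 4. Perm now: [3 4 2 1 5]
Gen 10 (s2): strand 4 crosses over strand 2. Perm now: [3 2 4 1 5]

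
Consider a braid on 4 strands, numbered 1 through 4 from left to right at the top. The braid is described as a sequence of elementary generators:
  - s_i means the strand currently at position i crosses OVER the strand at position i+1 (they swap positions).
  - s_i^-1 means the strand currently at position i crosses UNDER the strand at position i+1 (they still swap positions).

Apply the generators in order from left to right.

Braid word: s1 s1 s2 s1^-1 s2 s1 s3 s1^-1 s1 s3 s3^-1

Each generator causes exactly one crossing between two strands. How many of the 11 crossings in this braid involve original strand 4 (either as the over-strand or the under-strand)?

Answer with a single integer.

Answer: 3

Derivation:
Gen 1: crossing 1x2. Involves strand 4? no. Count so far: 0
Gen 2: crossing 2x1. Involves strand 4? no. Count so far: 0
Gen 3: crossing 2x3. Involves strand 4? no. Count so far: 0
Gen 4: crossing 1x3. Involves strand 4? no. Count so far: 0
Gen 5: crossing 1x2. Involves strand 4? no. Count so far: 0
Gen 6: crossing 3x2. Involves strand 4? no. Count so far: 0
Gen 7: crossing 1x4. Involves strand 4? yes. Count so far: 1
Gen 8: crossing 2x3. Involves strand 4? no. Count so far: 1
Gen 9: crossing 3x2. Involves strand 4? no. Count so far: 1
Gen 10: crossing 4x1. Involves strand 4? yes. Count so far: 2
Gen 11: crossing 1x4. Involves strand 4? yes. Count so far: 3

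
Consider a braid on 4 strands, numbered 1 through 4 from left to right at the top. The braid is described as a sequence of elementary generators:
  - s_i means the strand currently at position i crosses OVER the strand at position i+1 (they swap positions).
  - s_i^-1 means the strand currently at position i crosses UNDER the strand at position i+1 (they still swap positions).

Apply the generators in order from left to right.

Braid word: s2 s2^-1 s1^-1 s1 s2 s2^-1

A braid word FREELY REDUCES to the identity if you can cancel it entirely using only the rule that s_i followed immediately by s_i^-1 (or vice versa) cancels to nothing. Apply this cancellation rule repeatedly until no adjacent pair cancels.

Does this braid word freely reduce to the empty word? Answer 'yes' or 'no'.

Gen 1 (s2): push. Stack: [s2]
Gen 2 (s2^-1): cancels prior s2. Stack: []
Gen 3 (s1^-1): push. Stack: [s1^-1]
Gen 4 (s1): cancels prior s1^-1. Stack: []
Gen 5 (s2): push. Stack: [s2]
Gen 6 (s2^-1): cancels prior s2. Stack: []
Reduced word: (empty)

Answer: yes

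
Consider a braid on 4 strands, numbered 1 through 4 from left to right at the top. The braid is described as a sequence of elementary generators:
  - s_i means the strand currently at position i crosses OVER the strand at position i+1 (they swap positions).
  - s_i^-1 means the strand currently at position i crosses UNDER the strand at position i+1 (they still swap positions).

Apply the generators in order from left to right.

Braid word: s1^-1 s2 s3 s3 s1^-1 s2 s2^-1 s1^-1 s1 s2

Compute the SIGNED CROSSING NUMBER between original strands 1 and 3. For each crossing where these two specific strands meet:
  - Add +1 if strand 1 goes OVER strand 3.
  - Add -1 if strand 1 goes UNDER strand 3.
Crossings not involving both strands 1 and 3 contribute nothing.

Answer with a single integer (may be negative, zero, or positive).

Gen 1: crossing 1x2. Both 1&3? no. Sum: 0
Gen 2: 1 over 3. Both 1&3? yes. Contrib: +1. Sum: 1
Gen 3: crossing 1x4. Both 1&3? no. Sum: 1
Gen 4: crossing 4x1. Both 1&3? no. Sum: 1
Gen 5: crossing 2x3. Both 1&3? no. Sum: 1
Gen 6: crossing 2x1. Both 1&3? no. Sum: 1
Gen 7: crossing 1x2. Both 1&3? no. Sum: 1
Gen 8: crossing 3x2. Both 1&3? no. Sum: 1
Gen 9: crossing 2x3. Both 1&3? no. Sum: 1
Gen 10: crossing 2x1. Both 1&3? no. Sum: 1

Answer: 1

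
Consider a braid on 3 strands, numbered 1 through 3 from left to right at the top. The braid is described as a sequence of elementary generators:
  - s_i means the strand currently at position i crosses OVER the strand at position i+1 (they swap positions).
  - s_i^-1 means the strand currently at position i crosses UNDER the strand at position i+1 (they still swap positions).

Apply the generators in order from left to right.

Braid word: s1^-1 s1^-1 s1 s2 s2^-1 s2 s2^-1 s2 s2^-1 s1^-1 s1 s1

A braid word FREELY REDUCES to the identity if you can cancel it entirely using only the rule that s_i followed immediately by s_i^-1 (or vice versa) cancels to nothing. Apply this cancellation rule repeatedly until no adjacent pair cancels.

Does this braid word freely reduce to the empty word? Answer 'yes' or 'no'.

Gen 1 (s1^-1): push. Stack: [s1^-1]
Gen 2 (s1^-1): push. Stack: [s1^-1 s1^-1]
Gen 3 (s1): cancels prior s1^-1. Stack: [s1^-1]
Gen 4 (s2): push. Stack: [s1^-1 s2]
Gen 5 (s2^-1): cancels prior s2. Stack: [s1^-1]
Gen 6 (s2): push. Stack: [s1^-1 s2]
Gen 7 (s2^-1): cancels prior s2. Stack: [s1^-1]
Gen 8 (s2): push. Stack: [s1^-1 s2]
Gen 9 (s2^-1): cancels prior s2. Stack: [s1^-1]
Gen 10 (s1^-1): push. Stack: [s1^-1 s1^-1]
Gen 11 (s1): cancels prior s1^-1. Stack: [s1^-1]
Gen 12 (s1): cancels prior s1^-1. Stack: []
Reduced word: (empty)

Answer: yes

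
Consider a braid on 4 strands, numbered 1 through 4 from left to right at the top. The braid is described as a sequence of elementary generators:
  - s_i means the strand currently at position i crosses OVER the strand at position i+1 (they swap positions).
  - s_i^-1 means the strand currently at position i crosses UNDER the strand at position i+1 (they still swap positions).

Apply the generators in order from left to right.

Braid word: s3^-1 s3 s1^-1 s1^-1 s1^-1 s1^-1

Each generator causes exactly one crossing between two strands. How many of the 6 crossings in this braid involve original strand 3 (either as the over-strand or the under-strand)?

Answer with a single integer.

Answer: 2

Derivation:
Gen 1: crossing 3x4. Involves strand 3? yes. Count so far: 1
Gen 2: crossing 4x3. Involves strand 3? yes. Count so far: 2
Gen 3: crossing 1x2. Involves strand 3? no. Count so far: 2
Gen 4: crossing 2x1. Involves strand 3? no. Count so far: 2
Gen 5: crossing 1x2. Involves strand 3? no. Count so far: 2
Gen 6: crossing 2x1. Involves strand 3? no. Count so far: 2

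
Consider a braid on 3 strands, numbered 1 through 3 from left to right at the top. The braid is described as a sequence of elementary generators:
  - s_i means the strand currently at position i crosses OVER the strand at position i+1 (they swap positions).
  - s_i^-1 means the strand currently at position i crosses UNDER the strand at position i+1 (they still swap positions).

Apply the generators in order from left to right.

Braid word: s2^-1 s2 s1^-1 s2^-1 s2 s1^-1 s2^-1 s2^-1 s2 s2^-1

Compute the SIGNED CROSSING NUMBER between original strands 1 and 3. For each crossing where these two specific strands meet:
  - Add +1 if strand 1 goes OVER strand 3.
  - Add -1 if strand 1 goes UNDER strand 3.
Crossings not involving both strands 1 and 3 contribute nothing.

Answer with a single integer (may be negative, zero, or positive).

Gen 1: crossing 2x3. Both 1&3? no. Sum: 0
Gen 2: crossing 3x2. Both 1&3? no. Sum: 0
Gen 3: crossing 1x2. Both 1&3? no. Sum: 0
Gen 4: 1 under 3. Both 1&3? yes. Contrib: -1. Sum: -1
Gen 5: 3 over 1. Both 1&3? yes. Contrib: -1. Sum: -2
Gen 6: crossing 2x1. Both 1&3? no. Sum: -2
Gen 7: crossing 2x3. Both 1&3? no. Sum: -2
Gen 8: crossing 3x2. Both 1&3? no. Sum: -2
Gen 9: crossing 2x3. Both 1&3? no. Sum: -2
Gen 10: crossing 3x2. Both 1&3? no. Sum: -2

Answer: -2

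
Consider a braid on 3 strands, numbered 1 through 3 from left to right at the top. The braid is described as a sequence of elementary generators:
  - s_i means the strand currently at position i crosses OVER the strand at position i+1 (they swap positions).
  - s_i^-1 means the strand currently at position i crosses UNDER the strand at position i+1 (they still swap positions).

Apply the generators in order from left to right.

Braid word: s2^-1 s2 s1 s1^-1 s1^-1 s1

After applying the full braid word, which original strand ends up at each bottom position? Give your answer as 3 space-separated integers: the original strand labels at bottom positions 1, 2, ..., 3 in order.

Gen 1 (s2^-1): strand 2 crosses under strand 3. Perm now: [1 3 2]
Gen 2 (s2): strand 3 crosses over strand 2. Perm now: [1 2 3]
Gen 3 (s1): strand 1 crosses over strand 2. Perm now: [2 1 3]
Gen 4 (s1^-1): strand 2 crosses under strand 1. Perm now: [1 2 3]
Gen 5 (s1^-1): strand 1 crosses under strand 2. Perm now: [2 1 3]
Gen 6 (s1): strand 2 crosses over strand 1. Perm now: [1 2 3]

Answer: 1 2 3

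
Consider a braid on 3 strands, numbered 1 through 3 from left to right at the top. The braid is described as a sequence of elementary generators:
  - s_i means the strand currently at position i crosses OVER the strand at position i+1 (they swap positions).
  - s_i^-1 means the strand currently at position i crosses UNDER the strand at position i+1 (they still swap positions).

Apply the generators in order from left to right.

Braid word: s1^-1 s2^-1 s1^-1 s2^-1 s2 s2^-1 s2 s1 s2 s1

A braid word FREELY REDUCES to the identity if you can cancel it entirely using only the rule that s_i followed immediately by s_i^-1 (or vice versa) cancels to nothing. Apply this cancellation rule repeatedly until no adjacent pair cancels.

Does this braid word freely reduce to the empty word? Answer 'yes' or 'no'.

Answer: yes

Derivation:
Gen 1 (s1^-1): push. Stack: [s1^-1]
Gen 2 (s2^-1): push. Stack: [s1^-1 s2^-1]
Gen 3 (s1^-1): push. Stack: [s1^-1 s2^-1 s1^-1]
Gen 4 (s2^-1): push. Stack: [s1^-1 s2^-1 s1^-1 s2^-1]
Gen 5 (s2): cancels prior s2^-1. Stack: [s1^-1 s2^-1 s1^-1]
Gen 6 (s2^-1): push. Stack: [s1^-1 s2^-1 s1^-1 s2^-1]
Gen 7 (s2): cancels prior s2^-1. Stack: [s1^-1 s2^-1 s1^-1]
Gen 8 (s1): cancels prior s1^-1. Stack: [s1^-1 s2^-1]
Gen 9 (s2): cancels prior s2^-1. Stack: [s1^-1]
Gen 10 (s1): cancels prior s1^-1. Stack: []
Reduced word: (empty)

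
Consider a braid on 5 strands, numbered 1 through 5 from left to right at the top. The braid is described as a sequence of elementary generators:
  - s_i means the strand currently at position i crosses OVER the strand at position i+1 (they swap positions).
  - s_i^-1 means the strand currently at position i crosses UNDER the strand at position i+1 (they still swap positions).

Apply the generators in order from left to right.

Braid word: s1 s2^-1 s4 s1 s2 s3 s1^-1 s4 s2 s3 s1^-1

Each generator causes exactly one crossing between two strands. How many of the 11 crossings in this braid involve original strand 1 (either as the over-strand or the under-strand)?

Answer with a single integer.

Gen 1: crossing 1x2. Involves strand 1? yes. Count so far: 1
Gen 2: crossing 1x3. Involves strand 1? yes. Count so far: 2
Gen 3: crossing 4x5. Involves strand 1? no. Count so far: 2
Gen 4: crossing 2x3. Involves strand 1? no. Count so far: 2
Gen 5: crossing 2x1. Involves strand 1? yes. Count so far: 3
Gen 6: crossing 2x5. Involves strand 1? no. Count so far: 3
Gen 7: crossing 3x1. Involves strand 1? yes. Count so far: 4
Gen 8: crossing 2x4. Involves strand 1? no. Count so far: 4
Gen 9: crossing 3x5. Involves strand 1? no. Count so far: 4
Gen 10: crossing 3x4. Involves strand 1? no. Count so far: 4
Gen 11: crossing 1x5. Involves strand 1? yes. Count so far: 5

Answer: 5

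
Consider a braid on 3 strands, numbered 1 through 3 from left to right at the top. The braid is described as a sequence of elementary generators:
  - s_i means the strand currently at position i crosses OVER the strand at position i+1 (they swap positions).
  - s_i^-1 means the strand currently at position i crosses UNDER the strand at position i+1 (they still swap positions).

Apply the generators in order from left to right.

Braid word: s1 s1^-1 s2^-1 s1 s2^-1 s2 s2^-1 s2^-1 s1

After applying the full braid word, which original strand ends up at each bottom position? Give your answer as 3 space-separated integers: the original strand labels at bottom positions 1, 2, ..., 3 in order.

Gen 1 (s1): strand 1 crosses over strand 2. Perm now: [2 1 3]
Gen 2 (s1^-1): strand 2 crosses under strand 1. Perm now: [1 2 3]
Gen 3 (s2^-1): strand 2 crosses under strand 3. Perm now: [1 3 2]
Gen 4 (s1): strand 1 crosses over strand 3. Perm now: [3 1 2]
Gen 5 (s2^-1): strand 1 crosses under strand 2. Perm now: [3 2 1]
Gen 6 (s2): strand 2 crosses over strand 1. Perm now: [3 1 2]
Gen 7 (s2^-1): strand 1 crosses under strand 2. Perm now: [3 2 1]
Gen 8 (s2^-1): strand 2 crosses under strand 1. Perm now: [3 1 2]
Gen 9 (s1): strand 3 crosses over strand 1. Perm now: [1 3 2]

Answer: 1 3 2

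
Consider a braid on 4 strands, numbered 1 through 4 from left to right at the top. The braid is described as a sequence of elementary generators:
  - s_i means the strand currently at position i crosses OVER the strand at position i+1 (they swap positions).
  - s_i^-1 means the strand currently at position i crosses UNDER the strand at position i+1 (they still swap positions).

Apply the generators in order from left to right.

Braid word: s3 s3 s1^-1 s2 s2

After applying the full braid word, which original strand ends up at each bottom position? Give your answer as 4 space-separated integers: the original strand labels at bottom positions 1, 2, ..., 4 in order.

Gen 1 (s3): strand 3 crosses over strand 4. Perm now: [1 2 4 3]
Gen 2 (s3): strand 4 crosses over strand 3. Perm now: [1 2 3 4]
Gen 3 (s1^-1): strand 1 crosses under strand 2. Perm now: [2 1 3 4]
Gen 4 (s2): strand 1 crosses over strand 3. Perm now: [2 3 1 4]
Gen 5 (s2): strand 3 crosses over strand 1. Perm now: [2 1 3 4]

Answer: 2 1 3 4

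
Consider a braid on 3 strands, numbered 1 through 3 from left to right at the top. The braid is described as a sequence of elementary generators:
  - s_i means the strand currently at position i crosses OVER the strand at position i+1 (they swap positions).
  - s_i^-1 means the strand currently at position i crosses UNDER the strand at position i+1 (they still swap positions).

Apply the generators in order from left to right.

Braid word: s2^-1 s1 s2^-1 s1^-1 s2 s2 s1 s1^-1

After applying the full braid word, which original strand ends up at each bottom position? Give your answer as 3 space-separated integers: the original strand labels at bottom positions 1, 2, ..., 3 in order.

Answer: 2 3 1

Derivation:
Gen 1 (s2^-1): strand 2 crosses under strand 3. Perm now: [1 3 2]
Gen 2 (s1): strand 1 crosses over strand 3. Perm now: [3 1 2]
Gen 3 (s2^-1): strand 1 crosses under strand 2. Perm now: [3 2 1]
Gen 4 (s1^-1): strand 3 crosses under strand 2. Perm now: [2 3 1]
Gen 5 (s2): strand 3 crosses over strand 1. Perm now: [2 1 3]
Gen 6 (s2): strand 1 crosses over strand 3. Perm now: [2 3 1]
Gen 7 (s1): strand 2 crosses over strand 3. Perm now: [3 2 1]
Gen 8 (s1^-1): strand 3 crosses under strand 2. Perm now: [2 3 1]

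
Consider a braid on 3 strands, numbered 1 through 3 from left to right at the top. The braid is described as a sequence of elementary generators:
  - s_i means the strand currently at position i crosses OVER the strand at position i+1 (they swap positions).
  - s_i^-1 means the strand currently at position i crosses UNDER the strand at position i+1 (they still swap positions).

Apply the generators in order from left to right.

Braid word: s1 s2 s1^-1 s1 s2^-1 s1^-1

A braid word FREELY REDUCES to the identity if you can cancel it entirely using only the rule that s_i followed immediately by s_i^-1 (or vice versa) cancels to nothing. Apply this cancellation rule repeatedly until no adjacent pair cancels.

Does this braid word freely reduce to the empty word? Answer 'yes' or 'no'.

Answer: yes

Derivation:
Gen 1 (s1): push. Stack: [s1]
Gen 2 (s2): push. Stack: [s1 s2]
Gen 3 (s1^-1): push. Stack: [s1 s2 s1^-1]
Gen 4 (s1): cancels prior s1^-1. Stack: [s1 s2]
Gen 5 (s2^-1): cancels prior s2. Stack: [s1]
Gen 6 (s1^-1): cancels prior s1. Stack: []
Reduced word: (empty)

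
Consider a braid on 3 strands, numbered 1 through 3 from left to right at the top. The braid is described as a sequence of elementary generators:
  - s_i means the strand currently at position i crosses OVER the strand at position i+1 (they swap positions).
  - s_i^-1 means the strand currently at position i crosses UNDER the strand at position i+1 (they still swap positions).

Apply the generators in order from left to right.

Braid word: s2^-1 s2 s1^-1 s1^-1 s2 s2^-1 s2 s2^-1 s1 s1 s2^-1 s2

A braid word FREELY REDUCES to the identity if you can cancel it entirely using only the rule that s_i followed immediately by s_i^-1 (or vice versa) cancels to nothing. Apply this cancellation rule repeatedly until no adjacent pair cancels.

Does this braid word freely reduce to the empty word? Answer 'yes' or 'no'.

Answer: yes

Derivation:
Gen 1 (s2^-1): push. Stack: [s2^-1]
Gen 2 (s2): cancels prior s2^-1. Stack: []
Gen 3 (s1^-1): push. Stack: [s1^-1]
Gen 4 (s1^-1): push. Stack: [s1^-1 s1^-1]
Gen 5 (s2): push. Stack: [s1^-1 s1^-1 s2]
Gen 6 (s2^-1): cancels prior s2. Stack: [s1^-1 s1^-1]
Gen 7 (s2): push. Stack: [s1^-1 s1^-1 s2]
Gen 8 (s2^-1): cancels prior s2. Stack: [s1^-1 s1^-1]
Gen 9 (s1): cancels prior s1^-1. Stack: [s1^-1]
Gen 10 (s1): cancels prior s1^-1. Stack: []
Gen 11 (s2^-1): push. Stack: [s2^-1]
Gen 12 (s2): cancels prior s2^-1. Stack: []
Reduced word: (empty)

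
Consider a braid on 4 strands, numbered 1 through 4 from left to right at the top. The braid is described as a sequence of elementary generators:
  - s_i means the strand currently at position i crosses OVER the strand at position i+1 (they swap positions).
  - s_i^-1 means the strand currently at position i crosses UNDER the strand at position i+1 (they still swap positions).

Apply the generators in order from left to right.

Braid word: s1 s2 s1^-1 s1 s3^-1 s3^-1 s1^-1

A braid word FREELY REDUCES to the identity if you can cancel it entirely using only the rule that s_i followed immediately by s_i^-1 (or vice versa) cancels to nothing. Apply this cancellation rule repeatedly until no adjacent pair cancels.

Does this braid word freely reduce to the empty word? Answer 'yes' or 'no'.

Answer: no

Derivation:
Gen 1 (s1): push. Stack: [s1]
Gen 2 (s2): push. Stack: [s1 s2]
Gen 3 (s1^-1): push. Stack: [s1 s2 s1^-1]
Gen 4 (s1): cancels prior s1^-1. Stack: [s1 s2]
Gen 5 (s3^-1): push. Stack: [s1 s2 s3^-1]
Gen 6 (s3^-1): push. Stack: [s1 s2 s3^-1 s3^-1]
Gen 7 (s1^-1): push. Stack: [s1 s2 s3^-1 s3^-1 s1^-1]
Reduced word: s1 s2 s3^-1 s3^-1 s1^-1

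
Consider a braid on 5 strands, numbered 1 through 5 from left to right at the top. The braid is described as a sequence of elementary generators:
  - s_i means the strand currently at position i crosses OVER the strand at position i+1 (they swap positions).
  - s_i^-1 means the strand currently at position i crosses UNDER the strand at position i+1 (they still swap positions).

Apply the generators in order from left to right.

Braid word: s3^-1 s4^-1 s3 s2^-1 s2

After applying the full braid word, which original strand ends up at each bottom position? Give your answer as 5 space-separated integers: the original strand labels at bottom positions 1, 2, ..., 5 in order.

Answer: 1 2 5 4 3

Derivation:
Gen 1 (s3^-1): strand 3 crosses under strand 4. Perm now: [1 2 4 3 5]
Gen 2 (s4^-1): strand 3 crosses under strand 5. Perm now: [1 2 4 5 3]
Gen 3 (s3): strand 4 crosses over strand 5. Perm now: [1 2 5 4 3]
Gen 4 (s2^-1): strand 2 crosses under strand 5. Perm now: [1 5 2 4 3]
Gen 5 (s2): strand 5 crosses over strand 2. Perm now: [1 2 5 4 3]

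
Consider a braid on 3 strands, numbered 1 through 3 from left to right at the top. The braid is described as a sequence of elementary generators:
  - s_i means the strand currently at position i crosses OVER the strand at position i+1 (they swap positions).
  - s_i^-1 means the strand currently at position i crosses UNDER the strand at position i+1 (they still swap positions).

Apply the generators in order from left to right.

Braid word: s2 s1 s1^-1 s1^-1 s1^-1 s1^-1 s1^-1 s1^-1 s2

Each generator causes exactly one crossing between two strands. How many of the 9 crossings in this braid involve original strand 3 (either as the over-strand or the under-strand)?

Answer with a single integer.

Gen 1: crossing 2x3. Involves strand 3? yes. Count so far: 1
Gen 2: crossing 1x3. Involves strand 3? yes. Count so far: 2
Gen 3: crossing 3x1. Involves strand 3? yes. Count so far: 3
Gen 4: crossing 1x3. Involves strand 3? yes. Count so far: 4
Gen 5: crossing 3x1. Involves strand 3? yes. Count so far: 5
Gen 6: crossing 1x3. Involves strand 3? yes. Count so far: 6
Gen 7: crossing 3x1. Involves strand 3? yes. Count so far: 7
Gen 8: crossing 1x3. Involves strand 3? yes. Count so far: 8
Gen 9: crossing 1x2. Involves strand 3? no. Count so far: 8

Answer: 8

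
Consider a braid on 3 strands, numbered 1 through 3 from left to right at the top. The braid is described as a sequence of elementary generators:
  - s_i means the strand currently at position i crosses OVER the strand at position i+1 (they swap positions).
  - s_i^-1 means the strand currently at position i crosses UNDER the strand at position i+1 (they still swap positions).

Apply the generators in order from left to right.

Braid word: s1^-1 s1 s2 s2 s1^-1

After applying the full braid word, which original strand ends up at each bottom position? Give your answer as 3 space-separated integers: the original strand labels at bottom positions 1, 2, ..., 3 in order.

Gen 1 (s1^-1): strand 1 crosses under strand 2. Perm now: [2 1 3]
Gen 2 (s1): strand 2 crosses over strand 1. Perm now: [1 2 3]
Gen 3 (s2): strand 2 crosses over strand 3. Perm now: [1 3 2]
Gen 4 (s2): strand 3 crosses over strand 2. Perm now: [1 2 3]
Gen 5 (s1^-1): strand 1 crosses under strand 2. Perm now: [2 1 3]

Answer: 2 1 3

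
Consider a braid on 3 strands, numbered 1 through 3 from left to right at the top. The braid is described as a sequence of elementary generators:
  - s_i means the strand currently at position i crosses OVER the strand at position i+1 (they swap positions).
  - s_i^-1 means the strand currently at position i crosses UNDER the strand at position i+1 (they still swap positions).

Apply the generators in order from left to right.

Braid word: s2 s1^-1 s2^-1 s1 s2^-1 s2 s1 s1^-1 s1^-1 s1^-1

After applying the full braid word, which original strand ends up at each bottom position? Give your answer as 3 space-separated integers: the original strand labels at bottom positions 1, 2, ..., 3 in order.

Answer: 2 3 1

Derivation:
Gen 1 (s2): strand 2 crosses over strand 3. Perm now: [1 3 2]
Gen 2 (s1^-1): strand 1 crosses under strand 3. Perm now: [3 1 2]
Gen 3 (s2^-1): strand 1 crosses under strand 2. Perm now: [3 2 1]
Gen 4 (s1): strand 3 crosses over strand 2. Perm now: [2 3 1]
Gen 5 (s2^-1): strand 3 crosses under strand 1. Perm now: [2 1 3]
Gen 6 (s2): strand 1 crosses over strand 3. Perm now: [2 3 1]
Gen 7 (s1): strand 2 crosses over strand 3. Perm now: [3 2 1]
Gen 8 (s1^-1): strand 3 crosses under strand 2. Perm now: [2 3 1]
Gen 9 (s1^-1): strand 2 crosses under strand 3. Perm now: [3 2 1]
Gen 10 (s1^-1): strand 3 crosses under strand 2. Perm now: [2 3 1]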